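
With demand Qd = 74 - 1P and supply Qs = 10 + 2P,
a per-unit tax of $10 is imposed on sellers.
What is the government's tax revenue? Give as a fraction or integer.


With tax on sellers, new supply: Qs' = 10 + 2(P - 10)
= 2P - 10
New equilibrium quantity:
Q_new = 46
Tax revenue = tax * Q_new = 10 * 46 = 460

460


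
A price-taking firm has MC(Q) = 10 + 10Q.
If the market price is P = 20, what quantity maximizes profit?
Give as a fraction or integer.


In perfect competition, profit is maximized where P = MC.
20 = 10 + 10Q
10 = 10Q
Q* = 10/10 = 1

1


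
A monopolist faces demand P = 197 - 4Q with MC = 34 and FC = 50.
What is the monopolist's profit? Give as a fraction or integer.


MR = MC: 197 - 8Q = 34
Q* = 163/8
P* = 197 - 4*163/8 = 231/2
Profit = (P* - MC)*Q* - FC
= (231/2 - 34)*163/8 - 50
= 163/2*163/8 - 50
= 26569/16 - 50 = 25769/16

25769/16


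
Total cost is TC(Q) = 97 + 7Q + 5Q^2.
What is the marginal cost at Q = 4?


MC = dTC/dQ = 7 + 2*5*Q
At Q = 4:
MC = 7 + 10*4
MC = 7 + 40 = 47

47


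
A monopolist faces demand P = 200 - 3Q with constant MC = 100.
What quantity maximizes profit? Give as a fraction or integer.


TR = P*Q = (200 - 3Q)Q = 200Q - 3Q^2
MR = dTR/dQ = 200 - 6Q
Set MR = MC:
200 - 6Q = 100
100 = 6Q
Q* = 100/6 = 50/3

50/3


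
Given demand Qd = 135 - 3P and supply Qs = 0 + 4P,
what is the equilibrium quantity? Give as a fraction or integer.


First find equilibrium price:
135 - 3P = 0 + 4P
P* = 135/7 = 135/7
Then substitute into demand:
Q* = 135 - 3 * 135/7 = 540/7

540/7


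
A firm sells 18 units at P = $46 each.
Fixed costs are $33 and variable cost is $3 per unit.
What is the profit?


Total Revenue = P * Q = 46 * 18 = $828
Total Cost = FC + VC*Q = 33 + 3*18 = $87
Profit = TR - TC = 828 - 87 = $741

$741


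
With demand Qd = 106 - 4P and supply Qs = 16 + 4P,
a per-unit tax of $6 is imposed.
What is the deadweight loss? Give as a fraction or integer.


Pre-tax equilibrium quantity: Q* = 61
Post-tax equilibrium quantity: Q_tax = 49
Reduction in quantity: Q* - Q_tax = 12
DWL = (1/2) * tax * (Q* - Q_tax)
DWL = (1/2) * 6 * 12 = 36

36


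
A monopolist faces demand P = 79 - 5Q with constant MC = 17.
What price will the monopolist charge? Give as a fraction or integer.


MR = 79 - 10Q
Set MR = MC: 79 - 10Q = 17
Q* = 31/5
Substitute into demand:
P* = 79 - 5*31/5 = 48

48


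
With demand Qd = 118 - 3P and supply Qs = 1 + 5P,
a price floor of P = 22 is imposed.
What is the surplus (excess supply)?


At P = 22:
Qd = 118 - 3*22 = 52
Qs = 1 + 5*22 = 111
Surplus = Qs - Qd = 111 - 52 = 59

59


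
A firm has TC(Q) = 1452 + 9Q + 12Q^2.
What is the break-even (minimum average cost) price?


AC(Q) = 1452/Q + 9 + 12Q
To minimize: dAC/dQ = -1452/Q^2 + 12 = 0
Q^2 = 1452/12 = 121
Q* = 11
Min AC = 1452/11 + 9 + 12*11
Min AC = 132 + 9 + 132 = 273

273


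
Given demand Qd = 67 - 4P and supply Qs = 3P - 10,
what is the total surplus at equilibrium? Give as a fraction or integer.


Find equilibrium: 67 - 4P = 3P - 10
67 + 10 = 7P
P* = 77/7 = 11
Q* = 3*11 - 10 = 23
Inverse demand: P = 67/4 - Q/4, so P_max = 67/4
Inverse supply: P = 10/3 + Q/3, so P_min = 10/3
CS = (1/2) * 23 * (67/4 - 11) = 529/8
PS = (1/2) * 23 * (11 - 10/3) = 529/6
TS = CS + PS = 529/8 + 529/6 = 3703/24

3703/24


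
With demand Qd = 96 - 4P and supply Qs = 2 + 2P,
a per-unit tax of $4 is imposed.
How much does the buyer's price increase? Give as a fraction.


With a per-unit tax, the buyer's price increase depends on relative slopes.
Supply slope: d = 2, Demand slope: b = 4
Buyer's price increase = d * tax / (b + d)
= 2 * 4 / (4 + 2)
= 8 / 6 = 4/3

4/3


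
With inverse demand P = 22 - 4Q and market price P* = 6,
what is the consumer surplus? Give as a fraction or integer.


Maximum willingness to pay (at Q=0): P_max = 22
Quantity demanded at P* = 6:
Q* = (22 - 6)/4 = 4
CS = (1/2) * Q* * (P_max - P*)
CS = (1/2) * 4 * (22 - 6)
CS = (1/2) * 4 * 16 = 32

32


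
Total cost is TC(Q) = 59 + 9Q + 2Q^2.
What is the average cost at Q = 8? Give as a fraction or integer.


TC(8) = 59 + 9*8 + 2*8^2
TC(8) = 59 + 72 + 128 = 259
AC = TC/Q = 259/8 = 259/8

259/8


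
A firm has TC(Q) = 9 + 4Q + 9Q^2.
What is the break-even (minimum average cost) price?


AC(Q) = 9/Q + 4 + 9Q
To minimize: dAC/dQ = -9/Q^2 + 9 = 0
Q^2 = 9/9 = 1
Q* = 1
Min AC = 9/1 + 4 + 9*1
Min AC = 9 + 4 + 9 = 22

22


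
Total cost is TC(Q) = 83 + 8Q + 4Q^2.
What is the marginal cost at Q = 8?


MC = dTC/dQ = 8 + 2*4*Q
At Q = 8:
MC = 8 + 8*8
MC = 8 + 64 = 72

72


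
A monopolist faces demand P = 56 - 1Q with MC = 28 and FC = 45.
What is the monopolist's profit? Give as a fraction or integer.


MR = MC: 56 - 2Q = 28
Q* = 14
P* = 56 - 1*14 = 42
Profit = (P* - MC)*Q* - FC
= (42 - 28)*14 - 45
= 14*14 - 45
= 196 - 45 = 151

151


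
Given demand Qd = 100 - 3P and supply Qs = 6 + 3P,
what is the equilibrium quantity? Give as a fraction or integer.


First find equilibrium price:
100 - 3P = 6 + 3P
P* = 94/6 = 47/3
Then substitute into demand:
Q* = 100 - 3 * 47/3 = 53

53


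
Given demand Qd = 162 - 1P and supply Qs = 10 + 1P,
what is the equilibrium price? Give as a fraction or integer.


At equilibrium, Qd = Qs.
162 - 1P = 10 + 1P
162 - 10 = 1P + 1P
152 = 2P
P* = 152/2 = 76

76


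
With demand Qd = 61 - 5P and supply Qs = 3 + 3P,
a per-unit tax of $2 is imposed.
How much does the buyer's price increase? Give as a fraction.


With a per-unit tax, the buyer's price increase depends on relative slopes.
Supply slope: d = 3, Demand slope: b = 5
Buyer's price increase = d * tax / (b + d)
= 3 * 2 / (5 + 3)
= 6 / 8 = 3/4

3/4


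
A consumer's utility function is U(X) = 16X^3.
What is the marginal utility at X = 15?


MU = dU/dX = 16*3*X^(3-1)
MU = 48*X^2
At X = 15:
MU = 48 * 15^2
MU = 48 * 225 = 10800

10800


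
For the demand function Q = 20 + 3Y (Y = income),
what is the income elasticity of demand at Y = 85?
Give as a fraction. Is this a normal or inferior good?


dQ/dY = 3
At Y = 85: Q = 20 + 3*85 = 275
Ey = (dQ/dY)(Y/Q) = 3 * 85 / 275 = 51/55
Since Ey > 0, this is a normal good.

51/55 (normal good)


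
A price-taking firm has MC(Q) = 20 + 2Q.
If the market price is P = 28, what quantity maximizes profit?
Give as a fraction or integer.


In perfect competition, profit is maximized where P = MC.
28 = 20 + 2Q
8 = 2Q
Q* = 8/2 = 4

4


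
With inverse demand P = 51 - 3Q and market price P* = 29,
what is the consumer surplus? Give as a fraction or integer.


Maximum willingness to pay (at Q=0): P_max = 51
Quantity demanded at P* = 29:
Q* = (51 - 29)/3 = 22/3
CS = (1/2) * Q* * (P_max - P*)
CS = (1/2) * 22/3 * (51 - 29)
CS = (1/2) * 22/3 * 22 = 242/3

242/3


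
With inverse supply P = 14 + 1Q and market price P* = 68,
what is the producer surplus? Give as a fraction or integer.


Minimum supply price (at Q=0): P_min = 14
Quantity supplied at P* = 68:
Q* = (68 - 14)/1 = 54
PS = (1/2) * Q* * (P* - P_min)
PS = (1/2) * 54 * (68 - 14)
PS = (1/2) * 54 * 54 = 1458

1458


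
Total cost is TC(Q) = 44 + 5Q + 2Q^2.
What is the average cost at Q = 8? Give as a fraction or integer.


TC(8) = 44 + 5*8 + 2*8^2
TC(8) = 44 + 40 + 128 = 212
AC = TC/Q = 212/8 = 53/2

53/2


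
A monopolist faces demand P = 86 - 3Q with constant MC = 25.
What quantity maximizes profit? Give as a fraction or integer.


TR = P*Q = (86 - 3Q)Q = 86Q - 3Q^2
MR = dTR/dQ = 86 - 6Q
Set MR = MC:
86 - 6Q = 25
61 = 6Q
Q* = 61/6 = 61/6

61/6


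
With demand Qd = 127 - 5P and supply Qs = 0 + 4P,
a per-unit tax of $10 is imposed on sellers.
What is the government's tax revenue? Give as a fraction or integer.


With tax on sellers, new supply: Qs' = 0 + 4(P - 10)
= 4P - 40
New equilibrium quantity:
Q_new = 308/9
Tax revenue = tax * Q_new = 10 * 308/9 = 3080/9

3080/9


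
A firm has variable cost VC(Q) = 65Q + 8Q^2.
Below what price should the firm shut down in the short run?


AVC(Q) = VC(Q)/Q = 65 + 8Q
AVC is increasing in Q, so minimum AVC is at Q -> 0+.
Min AVC = 65
The firm should shut down if P < 65.

65


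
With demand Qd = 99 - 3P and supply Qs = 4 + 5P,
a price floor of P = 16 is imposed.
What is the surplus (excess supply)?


At P = 16:
Qd = 99 - 3*16 = 51
Qs = 4 + 5*16 = 84
Surplus = Qs - Qd = 84 - 51 = 33

33


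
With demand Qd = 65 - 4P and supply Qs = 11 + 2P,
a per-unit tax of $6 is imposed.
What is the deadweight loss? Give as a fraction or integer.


Pre-tax equilibrium quantity: Q* = 29
Post-tax equilibrium quantity: Q_tax = 21
Reduction in quantity: Q* - Q_tax = 8
DWL = (1/2) * tax * (Q* - Q_tax)
DWL = (1/2) * 6 * 8 = 24

24


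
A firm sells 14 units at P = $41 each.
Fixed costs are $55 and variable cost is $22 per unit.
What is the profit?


Total Revenue = P * Q = 41 * 14 = $574
Total Cost = FC + VC*Q = 55 + 22*14 = $363
Profit = TR - TC = 574 - 363 = $211

$211


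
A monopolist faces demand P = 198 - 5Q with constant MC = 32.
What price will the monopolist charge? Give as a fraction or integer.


MR = 198 - 10Q
Set MR = MC: 198 - 10Q = 32
Q* = 83/5
Substitute into demand:
P* = 198 - 5*83/5 = 115

115


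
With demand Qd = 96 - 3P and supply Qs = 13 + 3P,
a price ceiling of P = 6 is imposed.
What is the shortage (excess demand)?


At P = 6:
Qd = 96 - 3*6 = 78
Qs = 13 + 3*6 = 31
Shortage = Qd - Qs = 78 - 31 = 47

47


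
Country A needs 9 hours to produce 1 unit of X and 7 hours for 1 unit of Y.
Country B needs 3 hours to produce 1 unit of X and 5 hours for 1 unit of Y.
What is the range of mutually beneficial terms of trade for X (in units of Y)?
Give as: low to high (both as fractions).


Opportunity cost of X for Country A = hours_X / hours_Y = 9/7 = 9/7 units of Y
Opportunity cost of X for Country B = hours_X / hours_Y = 3/5 = 3/5 units of Y
Terms of trade must be between the two opportunity costs.
Range: 3/5 to 9/7

3/5 to 9/7


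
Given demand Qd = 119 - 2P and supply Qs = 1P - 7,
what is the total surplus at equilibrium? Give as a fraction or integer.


Find equilibrium: 119 - 2P = 1P - 7
119 + 7 = 3P
P* = 126/3 = 42
Q* = 1*42 - 7 = 35
Inverse demand: P = 119/2 - Q/2, so P_max = 119/2
Inverse supply: P = 7 + Q/1, so P_min = 7
CS = (1/2) * 35 * (119/2 - 42) = 1225/4
PS = (1/2) * 35 * (42 - 7) = 1225/2
TS = CS + PS = 1225/4 + 1225/2 = 3675/4

3675/4


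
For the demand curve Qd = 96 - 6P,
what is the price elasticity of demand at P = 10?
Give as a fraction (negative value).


dQ/dP = -6
At P = 10: Q = 96 - 6*10 = 36
E = (dQ/dP)(P/Q) = (-6)(10/36) = -5/3

-5/3


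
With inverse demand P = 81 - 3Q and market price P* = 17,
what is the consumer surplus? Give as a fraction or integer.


Maximum willingness to pay (at Q=0): P_max = 81
Quantity demanded at P* = 17:
Q* = (81 - 17)/3 = 64/3
CS = (1/2) * Q* * (P_max - P*)
CS = (1/2) * 64/3 * (81 - 17)
CS = (1/2) * 64/3 * 64 = 2048/3

2048/3


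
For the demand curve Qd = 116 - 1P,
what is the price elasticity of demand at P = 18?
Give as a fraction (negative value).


dQ/dP = -1
At P = 18: Q = 116 - 1*18 = 98
E = (dQ/dP)(P/Q) = (-1)(18/98) = -9/49

-9/49


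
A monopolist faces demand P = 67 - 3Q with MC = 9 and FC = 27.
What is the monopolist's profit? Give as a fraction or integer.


MR = MC: 67 - 6Q = 9
Q* = 29/3
P* = 67 - 3*29/3 = 38
Profit = (P* - MC)*Q* - FC
= (38 - 9)*29/3 - 27
= 29*29/3 - 27
= 841/3 - 27 = 760/3

760/3


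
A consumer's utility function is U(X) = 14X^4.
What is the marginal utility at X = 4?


MU = dU/dX = 14*4*X^(4-1)
MU = 56*X^3
At X = 4:
MU = 56 * 4^3
MU = 56 * 64 = 3584

3584


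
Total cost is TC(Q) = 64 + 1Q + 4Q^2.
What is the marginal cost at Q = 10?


MC = dTC/dQ = 1 + 2*4*Q
At Q = 10:
MC = 1 + 8*10
MC = 1 + 80 = 81

81


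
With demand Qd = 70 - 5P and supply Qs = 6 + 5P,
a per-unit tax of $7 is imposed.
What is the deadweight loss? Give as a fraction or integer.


Pre-tax equilibrium quantity: Q* = 38
Post-tax equilibrium quantity: Q_tax = 41/2
Reduction in quantity: Q* - Q_tax = 35/2
DWL = (1/2) * tax * (Q* - Q_tax)
DWL = (1/2) * 7 * 35/2 = 245/4

245/4


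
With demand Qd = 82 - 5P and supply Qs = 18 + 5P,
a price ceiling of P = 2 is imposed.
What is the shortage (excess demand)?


At P = 2:
Qd = 82 - 5*2 = 72
Qs = 18 + 5*2 = 28
Shortage = Qd - Qs = 72 - 28 = 44

44


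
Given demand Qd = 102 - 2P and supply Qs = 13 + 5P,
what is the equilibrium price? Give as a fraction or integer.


At equilibrium, Qd = Qs.
102 - 2P = 13 + 5P
102 - 13 = 2P + 5P
89 = 7P
P* = 89/7 = 89/7

89/7


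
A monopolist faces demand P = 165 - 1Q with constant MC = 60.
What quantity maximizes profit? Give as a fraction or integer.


TR = P*Q = (165 - 1Q)Q = 165Q - 1Q^2
MR = dTR/dQ = 165 - 2Q
Set MR = MC:
165 - 2Q = 60
105 = 2Q
Q* = 105/2 = 105/2

105/2


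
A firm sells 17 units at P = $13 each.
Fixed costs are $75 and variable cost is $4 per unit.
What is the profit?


Total Revenue = P * Q = 13 * 17 = $221
Total Cost = FC + VC*Q = 75 + 4*17 = $143
Profit = TR - TC = 221 - 143 = $78

$78


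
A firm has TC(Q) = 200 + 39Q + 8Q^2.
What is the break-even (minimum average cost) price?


AC(Q) = 200/Q + 39 + 8Q
To minimize: dAC/dQ = -200/Q^2 + 8 = 0
Q^2 = 200/8 = 25
Q* = 5
Min AC = 200/5 + 39 + 8*5
Min AC = 40 + 39 + 40 = 119

119


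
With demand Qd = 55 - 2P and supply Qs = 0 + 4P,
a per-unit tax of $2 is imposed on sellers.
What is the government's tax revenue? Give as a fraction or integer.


With tax on sellers, new supply: Qs' = 0 + 4(P - 2)
= 4P - 8
New equilibrium quantity:
Q_new = 34
Tax revenue = tax * Q_new = 2 * 34 = 68

68


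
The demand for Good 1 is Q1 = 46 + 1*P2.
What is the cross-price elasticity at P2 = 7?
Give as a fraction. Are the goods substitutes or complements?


dQ1/dP2 = 1
At P2 = 7: Q1 = 46 + 1*7 = 53
Exy = (dQ1/dP2)(P2/Q1) = 1 * 7 / 53 = 7/53
Since Exy > 0, the goods are substitutes.

7/53 (substitutes)


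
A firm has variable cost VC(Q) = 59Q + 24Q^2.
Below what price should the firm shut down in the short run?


AVC(Q) = VC(Q)/Q = 59 + 24Q
AVC is increasing in Q, so minimum AVC is at Q -> 0+.
Min AVC = 59
The firm should shut down if P < 59.

59


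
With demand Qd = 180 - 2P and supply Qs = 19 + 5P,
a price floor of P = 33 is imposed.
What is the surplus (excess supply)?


At P = 33:
Qd = 180 - 2*33 = 114
Qs = 19 + 5*33 = 184
Surplus = Qs - Qd = 184 - 114 = 70

70


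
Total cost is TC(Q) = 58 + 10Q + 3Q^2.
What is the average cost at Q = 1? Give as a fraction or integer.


TC(1) = 58 + 10*1 + 3*1^2
TC(1) = 58 + 10 + 3 = 71
AC = TC/Q = 71/1 = 71

71


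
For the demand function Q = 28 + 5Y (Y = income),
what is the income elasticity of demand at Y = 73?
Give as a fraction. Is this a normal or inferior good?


dQ/dY = 5
At Y = 73: Q = 28 + 5*73 = 393
Ey = (dQ/dY)(Y/Q) = 5 * 73 / 393 = 365/393
Since Ey > 0, this is a normal good.

365/393 (normal good)


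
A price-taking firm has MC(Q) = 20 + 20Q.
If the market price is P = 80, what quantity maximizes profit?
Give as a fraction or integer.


In perfect competition, profit is maximized where P = MC.
80 = 20 + 20Q
60 = 20Q
Q* = 60/20 = 3

3


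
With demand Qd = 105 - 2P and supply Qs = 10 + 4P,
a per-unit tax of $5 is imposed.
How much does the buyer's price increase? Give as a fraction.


With a per-unit tax, the buyer's price increase depends on relative slopes.
Supply slope: d = 4, Demand slope: b = 2
Buyer's price increase = d * tax / (b + d)
= 4 * 5 / (2 + 4)
= 20 / 6 = 10/3

10/3


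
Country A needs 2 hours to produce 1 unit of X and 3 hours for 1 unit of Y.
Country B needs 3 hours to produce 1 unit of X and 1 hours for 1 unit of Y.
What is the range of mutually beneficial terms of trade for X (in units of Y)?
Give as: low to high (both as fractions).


Opportunity cost of X for Country A = hours_X / hours_Y = 2/3 = 2/3 units of Y
Opportunity cost of X for Country B = hours_X / hours_Y = 3/1 = 3 units of Y
Terms of trade must be between the two opportunity costs.
Range: 2/3 to 3

2/3 to 3


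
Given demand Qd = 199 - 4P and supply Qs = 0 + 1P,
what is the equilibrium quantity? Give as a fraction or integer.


First find equilibrium price:
199 - 4P = 0 + 1P
P* = 199/5 = 199/5
Then substitute into demand:
Q* = 199 - 4 * 199/5 = 199/5

199/5


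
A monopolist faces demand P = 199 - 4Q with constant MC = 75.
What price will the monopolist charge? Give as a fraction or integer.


MR = 199 - 8Q
Set MR = MC: 199 - 8Q = 75
Q* = 31/2
Substitute into demand:
P* = 199 - 4*31/2 = 137

137


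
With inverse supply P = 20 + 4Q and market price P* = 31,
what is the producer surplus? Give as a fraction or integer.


Minimum supply price (at Q=0): P_min = 20
Quantity supplied at P* = 31:
Q* = (31 - 20)/4 = 11/4
PS = (1/2) * Q* * (P* - P_min)
PS = (1/2) * 11/4 * (31 - 20)
PS = (1/2) * 11/4 * 11 = 121/8

121/8


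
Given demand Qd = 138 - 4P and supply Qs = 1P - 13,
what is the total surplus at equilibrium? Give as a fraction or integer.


Find equilibrium: 138 - 4P = 1P - 13
138 + 13 = 5P
P* = 151/5 = 151/5
Q* = 1*151/5 - 13 = 86/5
Inverse demand: P = 69/2 - Q/4, so P_max = 69/2
Inverse supply: P = 13 + Q/1, so P_min = 13
CS = (1/2) * 86/5 * (69/2 - 151/5) = 1849/50
PS = (1/2) * 86/5 * (151/5 - 13) = 3698/25
TS = CS + PS = 1849/50 + 3698/25 = 1849/10

1849/10


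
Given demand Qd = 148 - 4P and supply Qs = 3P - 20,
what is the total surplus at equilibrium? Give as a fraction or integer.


Find equilibrium: 148 - 4P = 3P - 20
148 + 20 = 7P
P* = 168/7 = 24
Q* = 3*24 - 20 = 52
Inverse demand: P = 37 - Q/4, so P_max = 37
Inverse supply: P = 20/3 + Q/3, so P_min = 20/3
CS = (1/2) * 52 * (37 - 24) = 338
PS = (1/2) * 52 * (24 - 20/3) = 1352/3
TS = CS + PS = 338 + 1352/3 = 2366/3

2366/3


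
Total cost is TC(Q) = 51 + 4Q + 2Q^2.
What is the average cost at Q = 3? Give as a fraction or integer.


TC(3) = 51 + 4*3 + 2*3^2
TC(3) = 51 + 12 + 18 = 81
AC = TC/Q = 81/3 = 27

27


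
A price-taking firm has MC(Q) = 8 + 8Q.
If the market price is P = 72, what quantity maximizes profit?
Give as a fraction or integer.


In perfect competition, profit is maximized where P = MC.
72 = 8 + 8Q
64 = 8Q
Q* = 64/8 = 8

8


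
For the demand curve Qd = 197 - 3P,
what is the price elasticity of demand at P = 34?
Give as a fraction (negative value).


dQ/dP = -3
At P = 34: Q = 197 - 3*34 = 95
E = (dQ/dP)(P/Q) = (-3)(34/95) = -102/95

-102/95


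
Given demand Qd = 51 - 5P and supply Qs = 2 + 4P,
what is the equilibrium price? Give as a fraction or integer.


At equilibrium, Qd = Qs.
51 - 5P = 2 + 4P
51 - 2 = 5P + 4P
49 = 9P
P* = 49/9 = 49/9

49/9


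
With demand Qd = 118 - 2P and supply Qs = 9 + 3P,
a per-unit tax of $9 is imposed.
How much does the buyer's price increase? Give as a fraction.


With a per-unit tax, the buyer's price increase depends on relative slopes.
Supply slope: d = 3, Demand slope: b = 2
Buyer's price increase = d * tax / (b + d)
= 3 * 9 / (2 + 3)
= 27 / 5 = 27/5

27/5


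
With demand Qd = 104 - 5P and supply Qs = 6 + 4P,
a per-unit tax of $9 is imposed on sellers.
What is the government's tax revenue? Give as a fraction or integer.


With tax on sellers, new supply: Qs' = 6 + 4(P - 9)
= 4P - 30
New equilibrium quantity:
Q_new = 266/9
Tax revenue = tax * Q_new = 9 * 266/9 = 266

266


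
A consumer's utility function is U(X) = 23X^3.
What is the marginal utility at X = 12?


MU = dU/dX = 23*3*X^(3-1)
MU = 69*X^2
At X = 12:
MU = 69 * 12^2
MU = 69 * 144 = 9936

9936


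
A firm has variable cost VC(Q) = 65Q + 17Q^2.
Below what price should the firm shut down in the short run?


AVC(Q) = VC(Q)/Q = 65 + 17Q
AVC is increasing in Q, so minimum AVC is at Q -> 0+.
Min AVC = 65
The firm should shut down if P < 65.

65


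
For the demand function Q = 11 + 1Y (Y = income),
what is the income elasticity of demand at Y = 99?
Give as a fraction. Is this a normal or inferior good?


dQ/dY = 1
At Y = 99: Q = 11 + 1*99 = 110
Ey = (dQ/dY)(Y/Q) = 1 * 99 / 110 = 9/10
Since Ey > 0, this is a normal good.

9/10 (normal good)


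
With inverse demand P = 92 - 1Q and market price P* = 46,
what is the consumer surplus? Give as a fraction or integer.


Maximum willingness to pay (at Q=0): P_max = 92
Quantity demanded at P* = 46:
Q* = (92 - 46)/1 = 46
CS = (1/2) * Q* * (P_max - P*)
CS = (1/2) * 46 * (92 - 46)
CS = (1/2) * 46 * 46 = 1058

1058


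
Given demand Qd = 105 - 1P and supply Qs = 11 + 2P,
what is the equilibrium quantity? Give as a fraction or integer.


First find equilibrium price:
105 - 1P = 11 + 2P
P* = 94/3 = 94/3
Then substitute into demand:
Q* = 105 - 1 * 94/3 = 221/3

221/3


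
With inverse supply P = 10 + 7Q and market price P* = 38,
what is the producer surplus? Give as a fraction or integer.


Minimum supply price (at Q=0): P_min = 10
Quantity supplied at P* = 38:
Q* = (38 - 10)/7 = 4
PS = (1/2) * Q* * (P* - P_min)
PS = (1/2) * 4 * (38 - 10)
PS = (1/2) * 4 * 28 = 56

56


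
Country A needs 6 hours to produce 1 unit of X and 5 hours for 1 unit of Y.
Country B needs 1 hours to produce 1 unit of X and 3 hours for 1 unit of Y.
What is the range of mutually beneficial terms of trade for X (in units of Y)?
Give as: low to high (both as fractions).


Opportunity cost of X for Country A = hours_X / hours_Y = 6/5 = 6/5 units of Y
Opportunity cost of X for Country B = hours_X / hours_Y = 1/3 = 1/3 units of Y
Terms of trade must be between the two opportunity costs.
Range: 1/3 to 6/5

1/3 to 6/5


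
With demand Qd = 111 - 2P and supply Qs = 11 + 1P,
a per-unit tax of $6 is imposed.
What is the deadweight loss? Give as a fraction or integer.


Pre-tax equilibrium quantity: Q* = 133/3
Post-tax equilibrium quantity: Q_tax = 121/3
Reduction in quantity: Q* - Q_tax = 4
DWL = (1/2) * tax * (Q* - Q_tax)
DWL = (1/2) * 6 * 4 = 12

12


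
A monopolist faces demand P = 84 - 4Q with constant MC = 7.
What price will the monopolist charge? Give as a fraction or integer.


MR = 84 - 8Q
Set MR = MC: 84 - 8Q = 7
Q* = 77/8
Substitute into demand:
P* = 84 - 4*77/8 = 91/2

91/2


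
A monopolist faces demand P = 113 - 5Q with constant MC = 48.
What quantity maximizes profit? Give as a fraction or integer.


TR = P*Q = (113 - 5Q)Q = 113Q - 5Q^2
MR = dTR/dQ = 113 - 10Q
Set MR = MC:
113 - 10Q = 48
65 = 10Q
Q* = 65/10 = 13/2

13/2


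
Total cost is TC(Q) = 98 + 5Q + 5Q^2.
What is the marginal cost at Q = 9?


MC = dTC/dQ = 5 + 2*5*Q
At Q = 9:
MC = 5 + 10*9
MC = 5 + 90 = 95

95


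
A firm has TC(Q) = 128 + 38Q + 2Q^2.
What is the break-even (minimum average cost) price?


AC(Q) = 128/Q + 38 + 2Q
To minimize: dAC/dQ = -128/Q^2 + 2 = 0
Q^2 = 128/2 = 64
Q* = 8
Min AC = 128/8 + 38 + 2*8
Min AC = 16 + 38 + 16 = 70

70


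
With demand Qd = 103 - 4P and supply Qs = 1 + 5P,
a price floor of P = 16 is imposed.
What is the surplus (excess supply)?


At P = 16:
Qd = 103 - 4*16 = 39
Qs = 1 + 5*16 = 81
Surplus = Qs - Qd = 81 - 39 = 42

42


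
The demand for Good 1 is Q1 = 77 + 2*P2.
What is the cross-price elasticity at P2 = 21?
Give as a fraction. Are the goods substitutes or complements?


dQ1/dP2 = 2
At P2 = 21: Q1 = 77 + 2*21 = 119
Exy = (dQ1/dP2)(P2/Q1) = 2 * 21 / 119 = 6/17
Since Exy > 0, the goods are substitutes.

6/17 (substitutes)


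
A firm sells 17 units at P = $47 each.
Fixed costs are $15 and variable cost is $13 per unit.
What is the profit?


Total Revenue = P * Q = 47 * 17 = $799
Total Cost = FC + VC*Q = 15 + 13*17 = $236
Profit = TR - TC = 799 - 236 = $563

$563


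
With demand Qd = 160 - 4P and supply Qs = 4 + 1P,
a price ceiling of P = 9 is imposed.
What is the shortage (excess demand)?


At P = 9:
Qd = 160 - 4*9 = 124
Qs = 4 + 1*9 = 13
Shortage = Qd - Qs = 124 - 13 = 111

111


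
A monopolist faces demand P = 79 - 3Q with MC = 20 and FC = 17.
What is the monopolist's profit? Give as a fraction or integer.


MR = MC: 79 - 6Q = 20
Q* = 59/6
P* = 79 - 3*59/6 = 99/2
Profit = (P* - MC)*Q* - FC
= (99/2 - 20)*59/6 - 17
= 59/2*59/6 - 17
= 3481/12 - 17 = 3277/12

3277/12


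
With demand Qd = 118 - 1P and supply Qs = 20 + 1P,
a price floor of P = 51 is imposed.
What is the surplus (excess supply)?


At P = 51:
Qd = 118 - 1*51 = 67
Qs = 20 + 1*51 = 71
Surplus = Qs - Qd = 71 - 67 = 4

4


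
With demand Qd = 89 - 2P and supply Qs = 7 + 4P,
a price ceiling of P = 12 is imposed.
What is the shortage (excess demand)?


At P = 12:
Qd = 89 - 2*12 = 65
Qs = 7 + 4*12 = 55
Shortage = Qd - Qs = 65 - 55 = 10

10


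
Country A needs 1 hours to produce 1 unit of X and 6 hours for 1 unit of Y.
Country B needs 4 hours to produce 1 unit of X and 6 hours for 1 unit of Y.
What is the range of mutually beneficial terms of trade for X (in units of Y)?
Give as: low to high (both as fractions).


Opportunity cost of X for Country A = hours_X / hours_Y = 1/6 = 1/6 units of Y
Opportunity cost of X for Country B = hours_X / hours_Y = 4/6 = 2/3 units of Y
Terms of trade must be between the two opportunity costs.
Range: 1/6 to 2/3

1/6 to 2/3


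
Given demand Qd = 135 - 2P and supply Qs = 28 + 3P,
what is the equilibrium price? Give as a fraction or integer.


At equilibrium, Qd = Qs.
135 - 2P = 28 + 3P
135 - 28 = 2P + 3P
107 = 5P
P* = 107/5 = 107/5

107/5


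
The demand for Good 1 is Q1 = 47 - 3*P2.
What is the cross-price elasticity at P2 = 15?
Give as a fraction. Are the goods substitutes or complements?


dQ1/dP2 = -3
At P2 = 15: Q1 = 47 - 3*15 = 2
Exy = (dQ1/dP2)(P2/Q1) = -3 * 15 / 2 = -45/2
Since Exy < 0, the goods are complements.

-45/2 (complements)


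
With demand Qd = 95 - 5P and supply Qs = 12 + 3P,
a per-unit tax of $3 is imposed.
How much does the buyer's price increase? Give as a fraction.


With a per-unit tax, the buyer's price increase depends on relative slopes.
Supply slope: d = 3, Demand slope: b = 5
Buyer's price increase = d * tax / (b + d)
= 3 * 3 / (5 + 3)
= 9 / 8 = 9/8

9/8


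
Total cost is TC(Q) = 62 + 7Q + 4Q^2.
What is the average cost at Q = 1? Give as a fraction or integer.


TC(1) = 62 + 7*1 + 4*1^2
TC(1) = 62 + 7 + 4 = 73
AC = TC/Q = 73/1 = 73

73


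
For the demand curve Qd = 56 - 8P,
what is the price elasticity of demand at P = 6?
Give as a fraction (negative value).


dQ/dP = -8
At P = 6: Q = 56 - 8*6 = 8
E = (dQ/dP)(P/Q) = (-8)(6/8) = -6

-6


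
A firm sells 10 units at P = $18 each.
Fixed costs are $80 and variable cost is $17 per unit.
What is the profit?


Total Revenue = P * Q = 18 * 10 = $180
Total Cost = FC + VC*Q = 80 + 17*10 = $250
Profit = TR - TC = 180 - 250 = $-70

$-70


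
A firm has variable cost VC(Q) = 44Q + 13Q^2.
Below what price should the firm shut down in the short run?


AVC(Q) = VC(Q)/Q = 44 + 13Q
AVC is increasing in Q, so minimum AVC is at Q -> 0+.
Min AVC = 44
The firm should shut down if P < 44.

44


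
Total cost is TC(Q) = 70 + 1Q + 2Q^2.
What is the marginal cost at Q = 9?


MC = dTC/dQ = 1 + 2*2*Q
At Q = 9:
MC = 1 + 4*9
MC = 1 + 36 = 37

37


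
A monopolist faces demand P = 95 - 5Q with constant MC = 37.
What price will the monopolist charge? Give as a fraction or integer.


MR = 95 - 10Q
Set MR = MC: 95 - 10Q = 37
Q* = 29/5
Substitute into demand:
P* = 95 - 5*29/5 = 66

66


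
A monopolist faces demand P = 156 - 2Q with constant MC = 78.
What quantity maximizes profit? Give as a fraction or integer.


TR = P*Q = (156 - 2Q)Q = 156Q - 2Q^2
MR = dTR/dQ = 156 - 4Q
Set MR = MC:
156 - 4Q = 78
78 = 4Q
Q* = 78/4 = 39/2

39/2


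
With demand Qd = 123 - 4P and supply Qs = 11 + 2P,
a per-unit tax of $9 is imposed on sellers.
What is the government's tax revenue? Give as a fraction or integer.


With tax on sellers, new supply: Qs' = 11 + 2(P - 9)
= 2P - 7
New equilibrium quantity:
Q_new = 109/3
Tax revenue = tax * Q_new = 9 * 109/3 = 327

327


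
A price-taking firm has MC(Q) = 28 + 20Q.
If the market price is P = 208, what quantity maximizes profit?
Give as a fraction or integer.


In perfect competition, profit is maximized where P = MC.
208 = 28 + 20Q
180 = 20Q
Q* = 180/20 = 9

9


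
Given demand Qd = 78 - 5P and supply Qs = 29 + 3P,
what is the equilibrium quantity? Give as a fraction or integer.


First find equilibrium price:
78 - 5P = 29 + 3P
P* = 49/8 = 49/8
Then substitute into demand:
Q* = 78 - 5 * 49/8 = 379/8

379/8


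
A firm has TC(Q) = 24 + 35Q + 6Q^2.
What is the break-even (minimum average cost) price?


AC(Q) = 24/Q + 35 + 6Q
To minimize: dAC/dQ = -24/Q^2 + 6 = 0
Q^2 = 24/6 = 4
Q* = 2
Min AC = 24/2 + 35 + 6*2
Min AC = 12 + 35 + 12 = 59

59


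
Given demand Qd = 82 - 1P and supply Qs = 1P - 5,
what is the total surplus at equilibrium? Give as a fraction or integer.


Find equilibrium: 82 - 1P = 1P - 5
82 + 5 = 2P
P* = 87/2 = 87/2
Q* = 1*87/2 - 5 = 77/2
Inverse demand: P = 82 - Q/1, so P_max = 82
Inverse supply: P = 5 + Q/1, so P_min = 5
CS = (1/2) * 77/2 * (82 - 87/2) = 5929/8
PS = (1/2) * 77/2 * (87/2 - 5) = 5929/8
TS = CS + PS = 5929/8 + 5929/8 = 5929/4

5929/4


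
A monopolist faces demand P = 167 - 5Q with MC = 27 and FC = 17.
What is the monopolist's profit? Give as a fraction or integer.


MR = MC: 167 - 10Q = 27
Q* = 14
P* = 167 - 5*14 = 97
Profit = (P* - MC)*Q* - FC
= (97 - 27)*14 - 17
= 70*14 - 17
= 980 - 17 = 963

963


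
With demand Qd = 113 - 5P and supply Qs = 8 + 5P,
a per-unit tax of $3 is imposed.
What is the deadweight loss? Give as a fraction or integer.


Pre-tax equilibrium quantity: Q* = 121/2
Post-tax equilibrium quantity: Q_tax = 53
Reduction in quantity: Q* - Q_tax = 15/2
DWL = (1/2) * tax * (Q* - Q_tax)
DWL = (1/2) * 3 * 15/2 = 45/4

45/4


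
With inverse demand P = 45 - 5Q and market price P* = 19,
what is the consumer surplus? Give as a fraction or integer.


Maximum willingness to pay (at Q=0): P_max = 45
Quantity demanded at P* = 19:
Q* = (45 - 19)/5 = 26/5
CS = (1/2) * Q* * (P_max - P*)
CS = (1/2) * 26/5 * (45 - 19)
CS = (1/2) * 26/5 * 26 = 338/5

338/5


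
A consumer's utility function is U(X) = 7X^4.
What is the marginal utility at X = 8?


MU = dU/dX = 7*4*X^(4-1)
MU = 28*X^3
At X = 8:
MU = 28 * 8^3
MU = 28 * 512 = 14336

14336


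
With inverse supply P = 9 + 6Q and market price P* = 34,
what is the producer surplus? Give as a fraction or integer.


Minimum supply price (at Q=0): P_min = 9
Quantity supplied at P* = 34:
Q* = (34 - 9)/6 = 25/6
PS = (1/2) * Q* * (P* - P_min)
PS = (1/2) * 25/6 * (34 - 9)
PS = (1/2) * 25/6 * 25 = 625/12

625/12


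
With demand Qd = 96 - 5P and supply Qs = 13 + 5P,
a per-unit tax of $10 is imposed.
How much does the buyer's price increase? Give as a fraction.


With a per-unit tax, the buyer's price increase depends on relative slopes.
Supply slope: d = 5, Demand slope: b = 5
Buyer's price increase = d * tax / (b + d)
= 5 * 10 / (5 + 5)
= 50 / 10 = 5

5


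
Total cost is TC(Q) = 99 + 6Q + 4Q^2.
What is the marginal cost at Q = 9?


MC = dTC/dQ = 6 + 2*4*Q
At Q = 9:
MC = 6 + 8*9
MC = 6 + 72 = 78

78


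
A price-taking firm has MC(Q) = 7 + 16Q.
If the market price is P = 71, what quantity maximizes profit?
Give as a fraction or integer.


In perfect competition, profit is maximized where P = MC.
71 = 7 + 16Q
64 = 16Q
Q* = 64/16 = 4

4


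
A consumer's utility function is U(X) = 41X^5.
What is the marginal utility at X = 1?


MU = dU/dX = 41*5*X^(5-1)
MU = 205*X^4
At X = 1:
MU = 205 * 1^4
MU = 205 * 1 = 205

205


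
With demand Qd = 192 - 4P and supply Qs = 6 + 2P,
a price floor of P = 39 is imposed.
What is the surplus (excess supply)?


At P = 39:
Qd = 192 - 4*39 = 36
Qs = 6 + 2*39 = 84
Surplus = Qs - Qd = 84 - 36 = 48

48


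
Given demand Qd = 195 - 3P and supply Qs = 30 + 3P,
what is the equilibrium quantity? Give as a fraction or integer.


First find equilibrium price:
195 - 3P = 30 + 3P
P* = 165/6 = 55/2
Then substitute into demand:
Q* = 195 - 3 * 55/2 = 225/2

225/2


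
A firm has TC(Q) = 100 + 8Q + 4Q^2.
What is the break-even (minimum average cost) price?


AC(Q) = 100/Q + 8 + 4Q
To minimize: dAC/dQ = -100/Q^2 + 4 = 0
Q^2 = 100/4 = 25
Q* = 5
Min AC = 100/5 + 8 + 4*5
Min AC = 20 + 8 + 20 = 48

48


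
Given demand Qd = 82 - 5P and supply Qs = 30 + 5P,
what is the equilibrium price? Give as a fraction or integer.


At equilibrium, Qd = Qs.
82 - 5P = 30 + 5P
82 - 30 = 5P + 5P
52 = 10P
P* = 52/10 = 26/5

26/5


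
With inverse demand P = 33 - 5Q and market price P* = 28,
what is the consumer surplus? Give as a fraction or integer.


Maximum willingness to pay (at Q=0): P_max = 33
Quantity demanded at P* = 28:
Q* = (33 - 28)/5 = 1
CS = (1/2) * Q* * (P_max - P*)
CS = (1/2) * 1 * (33 - 28)
CS = (1/2) * 1 * 5 = 5/2

5/2


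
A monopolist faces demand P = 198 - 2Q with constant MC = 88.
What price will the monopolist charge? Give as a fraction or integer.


MR = 198 - 4Q
Set MR = MC: 198 - 4Q = 88
Q* = 55/2
Substitute into demand:
P* = 198 - 2*55/2 = 143

143


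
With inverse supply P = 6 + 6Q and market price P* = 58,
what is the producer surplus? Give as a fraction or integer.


Minimum supply price (at Q=0): P_min = 6
Quantity supplied at P* = 58:
Q* = (58 - 6)/6 = 26/3
PS = (1/2) * Q* * (P* - P_min)
PS = (1/2) * 26/3 * (58 - 6)
PS = (1/2) * 26/3 * 52 = 676/3

676/3


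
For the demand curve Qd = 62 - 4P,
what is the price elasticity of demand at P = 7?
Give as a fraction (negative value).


dQ/dP = -4
At P = 7: Q = 62 - 4*7 = 34
E = (dQ/dP)(P/Q) = (-4)(7/34) = -14/17

-14/17


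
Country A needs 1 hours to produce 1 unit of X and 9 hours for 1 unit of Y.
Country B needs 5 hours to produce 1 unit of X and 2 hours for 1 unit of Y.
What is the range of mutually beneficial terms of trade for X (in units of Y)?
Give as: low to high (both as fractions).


Opportunity cost of X for Country A = hours_X / hours_Y = 1/9 = 1/9 units of Y
Opportunity cost of X for Country B = hours_X / hours_Y = 5/2 = 5/2 units of Y
Terms of trade must be between the two opportunity costs.
Range: 1/9 to 5/2

1/9 to 5/2


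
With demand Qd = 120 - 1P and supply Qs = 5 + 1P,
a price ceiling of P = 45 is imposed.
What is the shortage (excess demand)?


At P = 45:
Qd = 120 - 1*45 = 75
Qs = 5 + 1*45 = 50
Shortage = Qd - Qs = 75 - 50 = 25

25


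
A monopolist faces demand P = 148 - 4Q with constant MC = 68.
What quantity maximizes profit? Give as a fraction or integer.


TR = P*Q = (148 - 4Q)Q = 148Q - 4Q^2
MR = dTR/dQ = 148 - 8Q
Set MR = MC:
148 - 8Q = 68
80 = 8Q
Q* = 80/8 = 10

10


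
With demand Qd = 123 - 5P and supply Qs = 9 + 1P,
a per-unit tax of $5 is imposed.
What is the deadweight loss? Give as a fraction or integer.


Pre-tax equilibrium quantity: Q* = 28
Post-tax equilibrium quantity: Q_tax = 143/6
Reduction in quantity: Q* - Q_tax = 25/6
DWL = (1/2) * tax * (Q* - Q_tax)
DWL = (1/2) * 5 * 25/6 = 125/12

125/12


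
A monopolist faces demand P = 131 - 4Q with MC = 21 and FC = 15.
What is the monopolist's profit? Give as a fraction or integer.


MR = MC: 131 - 8Q = 21
Q* = 55/4
P* = 131 - 4*55/4 = 76
Profit = (P* - MC)*Q* - FC
= (76 - 21)*55/4 - 15
= 55*55/4 - 15
= 3025/4 - 15 = 2965/4

2965/4


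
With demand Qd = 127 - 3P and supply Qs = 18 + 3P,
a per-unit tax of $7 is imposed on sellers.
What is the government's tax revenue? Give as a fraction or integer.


With tax on sellers, new supply: Qs' = 18 + 3(P - 7)
= 3P - 3
New equilibrium quantity:
Q_new = 62
Tax revenue = tax * Q_new = 7 * 62 = 434

434


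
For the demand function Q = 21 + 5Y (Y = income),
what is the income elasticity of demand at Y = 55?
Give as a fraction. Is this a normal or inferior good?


dQ/dY = 5
At Y = 55: Q = 21 + 5*55 = 296
Ey = (dQ/dY)(Y/Q) = 5 * 55 / 296 = 275/296
Since Ey > 0, this is a normal good.

275/296 (normal good)


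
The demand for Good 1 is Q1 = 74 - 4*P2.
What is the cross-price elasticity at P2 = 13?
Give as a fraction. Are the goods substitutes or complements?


dQ1/dP2 = -4
At P2 = 13: Q1 = 74 - 4*13 = 22
Exy = (dQ1/dP2)(P2/Q1) = -4 * 13 / 22 = -26/11
Since Exy < 0, the goods are complements.

-26/11 (complements)


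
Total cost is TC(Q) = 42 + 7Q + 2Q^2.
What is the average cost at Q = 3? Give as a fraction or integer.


TC(3) = 42 + 7*3 + 2*3^2
TC(3) = 42 + 21 + 18 = 81
AC = TC/Q = 81/3 = 27

27


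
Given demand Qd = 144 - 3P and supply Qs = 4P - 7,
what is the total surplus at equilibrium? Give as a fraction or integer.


Find equilibrium: 144 - 3P = 4P - 7
144 + 7 = 7P
P* = 151/7 = 151/7
Q* = 4*151/7 - 7 = 555/7
Inverse demand: P = 48 - Q/3, so P_max = 48
Inverse supply: P = 7/4 + Q/4, so P_min = 7/4
CS = (1/2) * 555/7 * (48 - 151/7) = 102675/98
PS = (1/2) * 555/7 * (151/7 - 7/4) = 308025/392
TS = CS + PS = 102675/98 + 308025/392 = 102675/56

102675/56


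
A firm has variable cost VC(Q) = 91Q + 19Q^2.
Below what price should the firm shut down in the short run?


AVC(Q) = VC(Q)/Q = 91 + 19Q
AVC is increasing in Q, so minimum AVC is at Q -> 0+.
Min AVC = 91
The firm should shut down if P < 91.

91


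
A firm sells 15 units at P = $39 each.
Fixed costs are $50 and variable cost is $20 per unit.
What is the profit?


Total Revenue = P * Q = 39 * 15 = $585
Total Cost = FC + VC*Q = 50 + 20*15 = $350
Profit = TR - TC = 585 - 350 = $235

$235


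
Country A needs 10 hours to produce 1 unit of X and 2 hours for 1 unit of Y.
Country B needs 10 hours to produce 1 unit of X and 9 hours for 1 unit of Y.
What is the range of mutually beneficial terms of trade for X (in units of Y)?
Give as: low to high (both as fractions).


Opportunity cost of X for Country A = hours_X / hours_Y = 10/2 = 5 units of Y
Opportunity cost of X for Country B = hours_X / hours_Y = 10/9 = 10/9 units of Y
Terms of trade must be between the two opportunity costs.
Range: 10/9 to 5

10/9 to 5


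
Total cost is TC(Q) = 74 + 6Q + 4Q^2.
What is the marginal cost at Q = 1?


MC = dTC/dQ = 6 + 2*4*Q
At Q = 1:
MC = 6 + 8*1
MC = 6 + 8 = 14

14


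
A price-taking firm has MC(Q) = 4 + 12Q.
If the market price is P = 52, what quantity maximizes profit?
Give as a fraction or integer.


In perfect competition, profit is maximized where P = MC.
52 = 4 + 12Q
48 = 12Q
Q* = 48/12 = 4

4


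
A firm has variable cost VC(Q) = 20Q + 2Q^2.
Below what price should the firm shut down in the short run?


AVC(Q) = VC(Q)/Q = 20 + 2Q
AVC is increasing in Q, so minimum AVC is at Q -> 0+.
Min AVC = 20
The firm should shut down if P < 20.

20


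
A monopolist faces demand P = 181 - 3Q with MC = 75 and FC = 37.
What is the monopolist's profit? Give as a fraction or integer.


MR = MC: 181 - 6Q = 75
Q* = 53/3
P* = 181 - 3*53/3 = 128
Profit = (P* - MC)*Q* - FC
= (128 - 75)*53/3 - 37
= 53*53/3 - 37
= 2809/3 - 37 = 2698/3

2698/3


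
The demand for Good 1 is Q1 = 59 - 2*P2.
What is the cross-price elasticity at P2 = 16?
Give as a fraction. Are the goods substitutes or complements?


dQ1/dP2 = -2
At P2 = 16: Q1 = 59 - 2*16 = 27
Exy = (dQ1/dP2)(P2/Q1) = -2 * 16 / 27 = -32/27
Since Exy < 0, the goods are complements.

-32/27 (complements)


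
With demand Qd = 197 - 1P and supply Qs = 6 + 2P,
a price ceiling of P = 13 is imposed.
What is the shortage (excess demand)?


At P = 13:
Qd = 197 - 1*13 = 184
Qs = 6 + 2*13 = 32
Shortage = Qd - Qs = 184 - 32 = 152

152


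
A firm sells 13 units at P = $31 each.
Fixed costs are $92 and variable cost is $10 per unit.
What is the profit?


Total Revenue = P * Q = 31 * 13 = $403
Total Cost = FC + VC*Q = 92 + 10*13 = $222
Profit = TR - TC = 403 - 222 = $181

$181


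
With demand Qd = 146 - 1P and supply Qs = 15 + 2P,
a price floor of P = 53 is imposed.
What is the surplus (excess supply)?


At P = 53:
Qd = 146 - 1*53 = 93
Qs = 15 + 2*53 = 121
Surplus = Qs - Qd = 121 - 93 = 28

28


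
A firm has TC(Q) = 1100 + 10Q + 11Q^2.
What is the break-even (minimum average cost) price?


AC(Q) = 1100/Q + 10 + 11Q
To minimize: dAC/dQ = -1100/Q^2 + 11 = 0
Q^2 = 1100/11 = 100
Q* = 10
Min AC = 1100/10 + 10 + 11*10
Min AC = 110 + 10 + 110 = 230

230
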